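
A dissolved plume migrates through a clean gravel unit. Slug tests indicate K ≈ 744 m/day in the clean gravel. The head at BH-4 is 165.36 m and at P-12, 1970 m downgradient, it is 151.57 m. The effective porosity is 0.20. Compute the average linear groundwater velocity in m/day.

26.0

Hydraulic gradient i = (165.36 − 151.57) / 1970 = 13.79 / 1970 = 0.007000.
Darcy flux q = K · i = 744.0 × 0.007000 = 5.208 m/day.
Seepage velocity v = q / n_e = 5.208 / 0.20 = 26.04 m/day.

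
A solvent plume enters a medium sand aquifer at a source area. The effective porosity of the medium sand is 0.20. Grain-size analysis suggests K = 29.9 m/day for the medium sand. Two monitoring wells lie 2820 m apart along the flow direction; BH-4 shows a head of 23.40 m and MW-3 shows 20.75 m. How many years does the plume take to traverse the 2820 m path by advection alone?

55.0

Hydraulic gradient i = (23.40 − 20.75) / 2820 = 2.65 / 2820 = 0.0009397.
Darcy flux q = K · i = 29.90 × 0.0009397 = 0.02810 m/day.
Seepage velocity v = q / n_e = 0.02810 / 0.20 = 0.1405 m/day.
Travel time t = L / v = 2820 / 0.1405 = 20073 days = 54.96 years.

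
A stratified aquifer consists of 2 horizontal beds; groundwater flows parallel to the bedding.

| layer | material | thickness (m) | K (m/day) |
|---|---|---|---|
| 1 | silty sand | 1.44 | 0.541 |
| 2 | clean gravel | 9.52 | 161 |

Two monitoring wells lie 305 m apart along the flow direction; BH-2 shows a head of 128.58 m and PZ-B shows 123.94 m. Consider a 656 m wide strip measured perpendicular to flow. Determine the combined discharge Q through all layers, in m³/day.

Flow is parallel to layering, so each bed carries its own Darcy discharge and the transmissivities add.
Σ(K_i·b_i) = 0.541×1.44 + 161×9.52 = 1533 m²/day.
Hydraulic gradient i = (128.58 − 123.94) / 305 = 4.64 / 305 = 0.01521.
Q = Σ(K_i·b_i) · W · i = 1533 × 656 × 0.01521 = 15304 m³/day.

15300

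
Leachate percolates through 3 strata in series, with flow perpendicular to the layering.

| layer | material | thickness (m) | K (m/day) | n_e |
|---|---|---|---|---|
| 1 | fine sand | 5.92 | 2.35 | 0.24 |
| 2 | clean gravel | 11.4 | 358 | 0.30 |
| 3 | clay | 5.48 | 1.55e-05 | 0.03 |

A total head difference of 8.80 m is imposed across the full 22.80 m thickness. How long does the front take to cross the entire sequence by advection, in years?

551

With flow normal to the layers, continuity requires the same specific discharge q through every layer.
Σ(b_i/K_i) = 5.92/2.35 + 11.4/358 + 5.48/1.55e-05 = 3.536e+05 d.
q = Δh / Σ(b_i/K_i) = 8.80 / 3.536e+05 = 2.489e-05 m/day.
In each layer the seepage velocity is v_i = q/n_i, so the layer transit time is t_i = b_i·n_i / q:
  layer 1 (fine sand): t_1 = 5.92 × 0.24 / 2.489e-05 = 57082 d
  layer 2 (clean gravel): t_2 = 11.4 × 0.30 / 2.489e-05 = 1.374e+05 d
  layer 3 (clay): t_3 = 5.48 × 0.03 / 2.489e-05 = 6605 d
Total t = Σ t_i = 2.011e+05 days = 550.6 years.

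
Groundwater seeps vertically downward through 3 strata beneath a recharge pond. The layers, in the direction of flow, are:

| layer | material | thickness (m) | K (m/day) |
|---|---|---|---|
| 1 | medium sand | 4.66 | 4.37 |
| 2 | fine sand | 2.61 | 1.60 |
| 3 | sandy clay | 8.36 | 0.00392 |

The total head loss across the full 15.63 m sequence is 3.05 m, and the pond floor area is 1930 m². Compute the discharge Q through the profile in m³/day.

Flow is perpendicular to layering, so the layers act in series and the equivalent K is the thickness-weighted harmonic mean.
Total thickness L = 4.66 + 2.61 + 8.36 = 15.63 m.
Σ(b_i/K_i) = 4.66/4.37 + 2.61/1.60 + 8.36/0.00392 = 2135 d.
K_eq = L / Σ(b_i/K_i) = 15.63 / 2135 = 0.007320 m/day.
Q = K_eq · A · (Δh/L) = 0.007320 × 1930 × (3.05/15.63) = 2.757 m³/day.

2.76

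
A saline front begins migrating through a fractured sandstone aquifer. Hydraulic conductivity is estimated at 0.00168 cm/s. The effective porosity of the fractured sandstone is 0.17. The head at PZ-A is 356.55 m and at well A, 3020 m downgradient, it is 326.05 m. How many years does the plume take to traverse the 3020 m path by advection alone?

Convert K: 0.00168 cm/s × 864 = 1.452 m/day.
Hydraulic gradient i = (356.55 − 326.05) / 3020 = 30.5 / 3020 = 0.01010.
Darcy flux q = K · i = 1.452 × 0.01010 = 0.01466 m/day.
Seepage velocity v = q / n_e = 0.01466 / 0.17 = 0.08623 m/day.
Travel time t = L / v = 3020 / 0.08623 = 35022 days = 95.88 years.

95.9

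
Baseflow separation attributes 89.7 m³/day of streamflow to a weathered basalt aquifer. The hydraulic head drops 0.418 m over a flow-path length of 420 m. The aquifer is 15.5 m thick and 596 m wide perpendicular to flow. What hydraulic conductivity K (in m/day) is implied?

9.76

Cross-sectional area A = 596 × 15.5 = 9238 m².
Hydraulic gradient i = Δh / L = 0.418 / 420 = 0.0009952.
From Q = K·A·i, K = Q / (A·i) = 89.7 / (9238 × 0.0009952) = 9.756 m/day.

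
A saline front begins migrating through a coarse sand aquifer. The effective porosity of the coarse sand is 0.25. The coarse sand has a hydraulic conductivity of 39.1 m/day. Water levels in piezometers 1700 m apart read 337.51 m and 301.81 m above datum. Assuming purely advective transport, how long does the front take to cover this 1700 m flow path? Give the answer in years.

1.42

Hydraulic gradient i = (337.51 − 301.81) / 1700 = 35.7 / 1700 = 0.02100.
Darcy flux q = K · i = 39.10 × 0.02100 = 0.8211 m/day.
Seepage velocity v = q / n_e = 0.8211 / 0.25 = 3.284 m/day.
Travel time t = L / v = 1700 / 3.284 = 517.6 days = 1.417 years.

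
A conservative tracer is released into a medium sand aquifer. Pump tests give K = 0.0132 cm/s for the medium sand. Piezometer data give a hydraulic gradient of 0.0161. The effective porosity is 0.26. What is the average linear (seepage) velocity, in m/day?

0.706

Convert K: 0.0132 cm/s × 864 = 11.40 m/day.
Hydraulic gradient i = 0.0161.
Darcy flux q = K · i = 11.40 × 0.01610 = 0.1836 m/day.
Seepage velocity v = q / n_e = 0.1836 / 0.26 = 0.7062 m/day.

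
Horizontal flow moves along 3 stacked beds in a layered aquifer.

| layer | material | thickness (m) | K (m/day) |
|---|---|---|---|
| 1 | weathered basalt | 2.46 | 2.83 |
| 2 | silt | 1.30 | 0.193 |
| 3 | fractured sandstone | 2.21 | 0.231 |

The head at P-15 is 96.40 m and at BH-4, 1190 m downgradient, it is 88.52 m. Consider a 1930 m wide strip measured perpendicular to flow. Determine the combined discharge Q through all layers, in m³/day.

Flow is parallel to layering, so each bed carries its own Darcy discharge and the transmissivities add.
Σ(K_i·b_i) = 2.83×2.46 + 0.193×1.30 + 0.231×2.21 = 7.723 m²/day.
Hydraulic gradient i = (96.40 − 88.52) / 1190 = 7.88 / 1190 = 0.006622.
Q = Σ(K_i·b_i) · W · i = 7.723 × 1930 × 0.006622 = 98.70 m³/day.

98.7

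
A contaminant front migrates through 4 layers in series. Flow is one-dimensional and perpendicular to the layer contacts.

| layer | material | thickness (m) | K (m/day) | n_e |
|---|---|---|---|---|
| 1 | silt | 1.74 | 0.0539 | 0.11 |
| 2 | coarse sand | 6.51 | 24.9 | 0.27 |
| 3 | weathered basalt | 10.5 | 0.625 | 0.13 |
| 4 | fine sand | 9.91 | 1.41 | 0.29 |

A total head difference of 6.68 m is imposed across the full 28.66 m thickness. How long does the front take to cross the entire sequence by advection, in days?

With flow normal to the layers, continuity requires the same specific discharge q through every layer.
Σ(b_i/K_i) = 1.74/0.0539 + 6.51/24.9 + 10.5/0.625 + 9.91/1.41 = 56.37 d.
q = Δh / Σ(b_i/K_i) = 6.68 / 56.37 = 0.1185 m/day.
In each layer the seepage velocity is v_i = q/n_i, so the layer transit time is t_i = b_i·n_i / q:
  layer 1 (silt): t_1 = 1.74 × 0.11 / 0.1185 = 1.615 d
  layer 2 (coarse sand): t_2 = 6.51 × 0.27 / 0.1185 = 14.83 d
  layer 3 (weathered basalt): t_3 = 10.5 × 0.13 / 0.1185 = 11.52 d
  layer 4 (fine sand): t_4 = 9.91 × 0.29 / 0.1185 = 24.25 d
Total t = Σ t_i = 52.22 days.

52.2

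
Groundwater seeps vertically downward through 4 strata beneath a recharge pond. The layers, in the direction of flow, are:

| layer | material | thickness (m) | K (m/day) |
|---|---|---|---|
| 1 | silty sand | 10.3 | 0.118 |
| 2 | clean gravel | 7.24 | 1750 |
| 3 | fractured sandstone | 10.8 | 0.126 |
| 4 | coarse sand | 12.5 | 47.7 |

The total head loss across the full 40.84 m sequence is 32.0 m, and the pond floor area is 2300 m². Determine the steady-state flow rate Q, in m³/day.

Flow is perpendicular to layering, so the layers act in series and the equivalent K is the thickness-weighted harmonic mean.
Total thickness L = 10.3 + 7.24 + 10.8 + 12.5 = 40.84 m.
Σ(b_i/K_i) = 10.3/0.118 + 7.24/1750 + 10.8/0.126 + 12.5/47.7 = 173.3 d.
K_eq = L / Σ(b_i/K_i) = 40.84 / 173.3 = 0.2357 m/day.
Q = K_eq · A · (Δh/L) = 0.2357 × 2300 × (32.0/40.84) = 424.8 m³/day.

425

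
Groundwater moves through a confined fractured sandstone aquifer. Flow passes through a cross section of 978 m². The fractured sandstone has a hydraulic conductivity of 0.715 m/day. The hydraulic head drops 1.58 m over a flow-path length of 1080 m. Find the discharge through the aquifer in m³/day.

1.02

Hydraulic gradient i = Δh / L = 1.58 / 1080 = 0.001463.
Darcy's law: Q = K · A · i = 0.7150 × 978.0 × 0.001463 = 1.023 m³/day.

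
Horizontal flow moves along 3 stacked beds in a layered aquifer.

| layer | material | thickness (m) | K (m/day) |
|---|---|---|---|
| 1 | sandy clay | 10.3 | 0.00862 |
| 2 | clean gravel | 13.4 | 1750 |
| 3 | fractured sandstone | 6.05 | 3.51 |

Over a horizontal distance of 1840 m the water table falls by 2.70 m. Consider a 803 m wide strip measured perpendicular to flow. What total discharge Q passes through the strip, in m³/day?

27700

Flow is parallel to layering, so each bed carries its own Darcy discharge and the transmissivities add.
Σ(K_i·b_i) = 0.00862×10.3 + 1750×13.4 + 3.51×6.05 = 23471 m²/day.
Hydraulic gradient i = Δh / L = 2.70 / 1840 = 0.001467.
Q = Σ(K_i·b_i) · W · i = 23471 × 803 × 0.001467 = 27657 m³/day.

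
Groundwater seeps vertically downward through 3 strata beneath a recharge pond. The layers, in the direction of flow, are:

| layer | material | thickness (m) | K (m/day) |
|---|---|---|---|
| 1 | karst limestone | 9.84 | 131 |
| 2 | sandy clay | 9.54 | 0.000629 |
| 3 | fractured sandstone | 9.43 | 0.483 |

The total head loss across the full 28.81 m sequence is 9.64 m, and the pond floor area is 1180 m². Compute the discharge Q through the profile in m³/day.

0.749

Flow is perpendicular to layering, so the layers act in series and the equivalent K is the thickness-weighted harmonic mean.
Total thickness L = 9.84 + 9.54 + 9.43 = 28.81 m.
Σ(b_i/K_i) = 9.84/131 + 9.54/0.000629 + 9.43/0.483 = 15187 d.
K_eq = L / Σ(b_i/K_i) = 28.81 / 15187 = 0.001897 m/day.
Q = K_eq · A · (Δh/L) = 0.001897 × 1180 × (9.64/28.81) = 0.7490 m³/day.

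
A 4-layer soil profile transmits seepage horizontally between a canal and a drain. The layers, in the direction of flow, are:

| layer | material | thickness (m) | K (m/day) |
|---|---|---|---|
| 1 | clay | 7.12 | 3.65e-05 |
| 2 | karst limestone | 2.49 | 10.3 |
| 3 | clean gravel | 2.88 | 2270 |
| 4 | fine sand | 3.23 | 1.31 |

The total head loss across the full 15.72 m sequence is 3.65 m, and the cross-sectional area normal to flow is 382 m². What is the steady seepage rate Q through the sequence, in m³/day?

0.00715

Flow is perpendicular to layering, so the layers act in series and the equivalent K is the thickness-weighted harmonic mean.
Total thickness L = 7.12 + 2.49 + 2.88 + 3.23 = 15.72 m.
Σ(b_i/K_i) = 7.12/3.65e-05 + 2.49/10.3 + 2.88/2270 + 3.23/1.31 = 1.951e+05 d.
K_eq = L / Σ(b_i/K_i) = 15.72 / 1.951e+05 = 8.059e-05 m/day.
Q = K_eq · A · (Δh/L) = 8.059e-05 × 382 × (3.65/15.72) = 0.007148 m³/day.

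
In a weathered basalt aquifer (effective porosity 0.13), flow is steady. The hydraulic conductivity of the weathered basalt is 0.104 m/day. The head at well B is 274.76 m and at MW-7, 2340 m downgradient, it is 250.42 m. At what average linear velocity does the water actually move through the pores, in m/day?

Hydraulic gradient i = (274.76 − 250.42) / 2340 = 24.34 / 2340 = 0.01040.
Darcy flux q = K · i = 0.1040 × 0.01040 = 0.001082 m/day.
Seepage velocity v = q / n_e = 0.001082 / 0.13 = 0.008321 m/day.

0.00832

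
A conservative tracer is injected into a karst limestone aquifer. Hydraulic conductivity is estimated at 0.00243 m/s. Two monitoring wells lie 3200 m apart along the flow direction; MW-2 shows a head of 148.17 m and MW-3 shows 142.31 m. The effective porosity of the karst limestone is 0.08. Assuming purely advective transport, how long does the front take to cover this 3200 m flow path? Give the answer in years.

1.82

Convert K: 0.00243 m/s × 86400 = 210.0 m/day.
Hydraulic gradient i = (148.17 − 142.31) / 3200 = 5.86 / 3200 = 0.001831.
Darcy flux q = K · i = 210.0 × 0.001831 = 0.3845 m/day.
Seepage velocity v = q / n_e = 0.3845 / 0.08 = 4.806 m/day.
Travel time t = L / v = 3200 / 4.806 = 665.8 days = 1.823 years.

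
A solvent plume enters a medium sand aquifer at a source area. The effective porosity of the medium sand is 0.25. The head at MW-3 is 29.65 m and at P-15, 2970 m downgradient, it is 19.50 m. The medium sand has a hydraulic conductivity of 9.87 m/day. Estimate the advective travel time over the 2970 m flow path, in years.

60.3

Hydraulic gradient i = (29.65 − 19.50) / 2970 = 10.15 / 2970 = 0.003418.
Darcy flux q = K · i = 9.870 × 0.003418 = 0.03373 m/day.
Seepage velocity v = q / n_e = 0.03373 / 0.25 = 0.1349 m/day.
Travel time t = L / v = 2970 / 0.1349 = 22013 days = 60.27 years.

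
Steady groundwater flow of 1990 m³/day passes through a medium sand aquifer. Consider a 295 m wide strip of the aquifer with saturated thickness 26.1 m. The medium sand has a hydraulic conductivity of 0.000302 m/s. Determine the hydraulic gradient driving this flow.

0.00991

Convert K: 0.000302 m/s × 86400 = 26.09 m/day.
Cross-sectional area A = 295 × 26.1 = 7700 m².
From Q = K·A·i, i = Q / (K·A) = 1990 / (26.09 × 7700) = 0.009905.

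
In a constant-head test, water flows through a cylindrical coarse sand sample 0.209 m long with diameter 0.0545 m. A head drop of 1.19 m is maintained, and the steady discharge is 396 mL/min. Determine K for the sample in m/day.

Cross-sectional area A = π·(d/2)² = π × (0.0545/2)² = 0.002333 m².
Convert discharge: 396 mL/min = 6.600e-06 m³/s.
Darcy's law rearranged: K = Q·L / (A·Δh) = 6.600e-06 × 0.209 / (0.002333 × 1.19) = 0.0004969 m/s = 42.93 m/day.

42.9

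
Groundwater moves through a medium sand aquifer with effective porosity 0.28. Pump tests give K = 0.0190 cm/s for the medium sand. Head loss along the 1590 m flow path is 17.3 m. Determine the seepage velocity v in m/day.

Convert K: 0.0190 cm/s × 864 = 16.42 m/day.
Hydraulic gradient i = Δh / L = 17.3 / 1590 = 0.01088.
Darcy flux q = K · i = 16.42 × 0.01088 = 0.1786 m/day.
Seepage velocity v = q / n_e = 0.1786 / 0.28 = 0.6379 m/day.

0.638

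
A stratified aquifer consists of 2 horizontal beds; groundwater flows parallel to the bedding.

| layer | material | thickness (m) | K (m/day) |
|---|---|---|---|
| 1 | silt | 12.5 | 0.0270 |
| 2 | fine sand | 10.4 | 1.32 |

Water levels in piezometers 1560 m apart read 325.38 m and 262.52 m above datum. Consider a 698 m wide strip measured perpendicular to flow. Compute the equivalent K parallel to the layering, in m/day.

0.614

Flow is parallel to layering, so each bed carries its own Darcy discharge and the transmissivities add.
Σ(K_i·b_i) = 0.0270×12.5 + 1.32×10.4 = 14.07 m²/day.
Total thickness b = 22.90 m, so K_eq = Σ(K_i·b_i)/b = 0.6142 m/day.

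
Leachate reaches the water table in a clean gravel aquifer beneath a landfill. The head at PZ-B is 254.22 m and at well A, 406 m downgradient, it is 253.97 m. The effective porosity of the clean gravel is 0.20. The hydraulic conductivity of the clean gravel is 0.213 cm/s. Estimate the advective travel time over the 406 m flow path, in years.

1.96

Convert K: 0.213 cm/s × 864 = 184.0 m/day.
Hydraulic gradient i = (254.22 − 253.97) / 406 = 0.25 / 406 = 0.0006158.
Darcy flux q = K · i = 184.0 × 0.0006158 = 0.1133 m/day.
Seepage velocity v = q / n_e = 0.1133 / 0.20 = 0.5666 m/day.
Travel time t = L / v = 406 / 0.5666 = 716.6 days = 1.962 years.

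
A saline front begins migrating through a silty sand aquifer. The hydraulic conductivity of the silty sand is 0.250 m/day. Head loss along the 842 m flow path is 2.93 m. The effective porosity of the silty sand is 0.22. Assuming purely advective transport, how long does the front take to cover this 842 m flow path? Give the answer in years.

Hydraulic gradient i = Δh / L = 2.93 / 842 = 0.003480.
Darcy flux q = K · i = 0.2500 × 0.003480 = 0.0008700 m/day.
Seepage velocity v = q / n_e = 0.0008700 / 0.22 = 0.003954 m/day.
Travel time t = L / v = 842 / 0.003954 = 2.129e+05 days = 583.0 years.

583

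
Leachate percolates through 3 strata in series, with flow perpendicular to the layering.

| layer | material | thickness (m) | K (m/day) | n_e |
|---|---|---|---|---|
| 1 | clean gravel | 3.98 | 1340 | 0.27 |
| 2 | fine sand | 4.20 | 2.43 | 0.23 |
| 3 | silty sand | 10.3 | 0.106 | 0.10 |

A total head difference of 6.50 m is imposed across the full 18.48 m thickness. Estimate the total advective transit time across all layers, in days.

With flow normal to the layers, continuity requires the same specific discharge q through every layer.
Σ(b_i/K_i) = 3.98/1340 + 4.20/2.43 + 10.3/0.106 = 98.90 d.
q = Δh / Σ(b_i/K_i) = 6.50 / 98.90 = 0.06572 m/day.
In each layer the seepage velocity is v_i = q/n_i, so the layer transit time is t_i = b_i·n_i / q:
  layer 1 (clean gravel): t_1 = 3.98 × 0.27 / 0.06572 = 16.35 d
  layer 2 (fine sand): t_2 = 4.20 × 0.23 / 0.06572 = 14.70 d
  layer 3 (silty sand): t_3 = 10.3 × 0.10 / 0.06572 = 15.67 d
Total t = Σ t_i = 46.72 days.

46.7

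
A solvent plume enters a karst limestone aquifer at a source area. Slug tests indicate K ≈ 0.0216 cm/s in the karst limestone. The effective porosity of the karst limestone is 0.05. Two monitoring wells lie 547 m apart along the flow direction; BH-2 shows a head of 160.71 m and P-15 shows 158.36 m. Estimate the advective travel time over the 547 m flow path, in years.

Convert K: 0.0216 cm/s × 864 = 18.66 m/day.
Hydraulic gradient i = (160.71 − 158.36) / 547 = 2.35 / 547 = 0.004296.
Darcy flux q = K · i = 18.66 × 0.004296 = 0.08018 m/day.
Seepage velocity v = q / n_e = 0.08018 / 0.05 = 1.604 m/day.
Travel time t = L / v = 547 / 1.604 = 341.1 days = 0.9339 years.

0.934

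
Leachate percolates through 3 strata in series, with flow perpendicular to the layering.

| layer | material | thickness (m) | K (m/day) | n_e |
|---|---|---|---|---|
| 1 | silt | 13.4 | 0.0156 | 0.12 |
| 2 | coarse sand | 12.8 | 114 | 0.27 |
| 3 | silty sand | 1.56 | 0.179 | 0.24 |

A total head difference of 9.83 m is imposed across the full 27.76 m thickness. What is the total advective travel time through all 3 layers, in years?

With flow normal to the layers, continuity requires the same specific discharge q through every layer.
Σ(b_i/K_i) = 13.4/0.0156 + 12.8/114 + 1.56/0.179 = 867.8 d.
q = Δh / Σ(b_i/K_i) = 9.83 / 867.8 = 0.01133 m/day.
In each layer the seepage velocity is v_i = q/n_i, so the layer transit time is t_i = b_i·n_i / q:
  layer 1 (silt): t_1 = 13.4 × 0.12 / 0.01133 = 142.0 d
  layer 2 (coarse sand): t_2 = 12.8 × 0.27 / 0.01133 = 305.1 d
  layer 3 (silty sand): t_3 = 1.56 × 0.24 / 0.01133 = 33.05 d
Total t = Σ t_i = 480.1 days = 1.314 years.

1.31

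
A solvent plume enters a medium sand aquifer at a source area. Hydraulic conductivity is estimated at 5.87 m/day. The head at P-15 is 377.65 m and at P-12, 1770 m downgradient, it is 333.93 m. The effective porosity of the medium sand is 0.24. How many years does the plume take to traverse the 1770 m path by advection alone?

8.02

Hydraulic gradient i = (377.65 − 333.93) / 1770 = 43.72 / 1770 = 0.02470.
Darcy flux q = K · i = 5.870 × 0.02470 = 0.1450 m/day.
Seepage velocity v = q / n_e = 0.1450 / 0.24 = 0.6041 m/day.
Travel time t = L / v = 1770 / 0.6041 = 2930 days = 8.021 years.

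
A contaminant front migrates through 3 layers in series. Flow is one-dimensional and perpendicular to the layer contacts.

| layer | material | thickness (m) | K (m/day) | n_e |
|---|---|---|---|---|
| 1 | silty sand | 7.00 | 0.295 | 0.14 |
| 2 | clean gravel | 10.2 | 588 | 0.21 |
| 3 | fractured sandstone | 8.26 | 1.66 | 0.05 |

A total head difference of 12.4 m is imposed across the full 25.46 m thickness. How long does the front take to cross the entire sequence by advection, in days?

8.19

With flow normal to the layers, continuity requires the same specific discharge q through every layer.
Σ(b_i/K_i) = 7.00/0.295 + 10.2/588 + 8.26/1.66 = 28.72 d.
q = Δh / Σ(b_i/K_i) = 12.4 / 28.72 = 0.4317 m/day.
In each layer the seepage velocity is v_i = q/n_i, so the layer transit time is t_i = b_i·n_i / q:
  layer 1 (silty sand): t_1 = 7.00 × 0.14 / 0.4317 = 2.270 d
  layer 2 (clean gravel): t_2 = 10.2 × 0.21 / 0.4317 = 4.962 d
  layer 3 (fractured sandstone): t_3 = 8.26 × 0.05 / 0.4317 = 0.9566 d
Total t = Σ t_i = 8.188 days.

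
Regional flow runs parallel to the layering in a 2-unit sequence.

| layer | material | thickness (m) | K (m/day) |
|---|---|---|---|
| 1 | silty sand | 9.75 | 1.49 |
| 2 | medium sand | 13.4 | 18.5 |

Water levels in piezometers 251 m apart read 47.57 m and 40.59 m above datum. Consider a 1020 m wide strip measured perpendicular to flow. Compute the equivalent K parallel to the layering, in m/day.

11.3

Flow is parallel to layering, so each bed carries its own Darcy discharge and the transmissivities add.
Σ(K_i·b_i) = 1.49×9.75 + 18.5×13.4 = 262.4 m²/day.
Total thickness b = 23.15 m, so K_eq = Σ(K_i·b_i)/b = 11.34 m/day.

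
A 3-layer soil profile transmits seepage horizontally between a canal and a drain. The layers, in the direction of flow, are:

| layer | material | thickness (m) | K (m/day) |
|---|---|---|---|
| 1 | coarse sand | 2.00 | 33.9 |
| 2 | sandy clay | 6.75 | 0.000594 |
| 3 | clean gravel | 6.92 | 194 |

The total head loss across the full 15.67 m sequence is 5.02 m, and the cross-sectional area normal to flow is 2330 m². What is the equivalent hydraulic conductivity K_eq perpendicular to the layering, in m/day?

0.00138

Flow is perpendicular to layering, so the layers act in series and the equivalent K is the thickness-weighted harmonic mean.
Total thickness L = 2.00 + 6.75 + 6.92 = 15.67 m.
Σ(b_i/K_i) = 2.00/33.9 + 6.75/0.000594 + 6.92/194 = 11364 d.
K_eq = L / Σ(b_i/K_i) = 15.67 / 11364 = 0.001379 m/day.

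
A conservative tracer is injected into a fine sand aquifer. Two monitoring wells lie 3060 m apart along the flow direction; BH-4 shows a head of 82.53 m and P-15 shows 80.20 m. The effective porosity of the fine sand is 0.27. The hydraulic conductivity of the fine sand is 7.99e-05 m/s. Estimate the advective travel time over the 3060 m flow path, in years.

Convert K: 7.99e-05 m/s × 86400 = 6.903 m/day.
Hydraulic gradient i = (82.53 − 80.20) / 3060 = 2.33 / 3060 = 0.0007614.
Darcy flux q = K · i = 6.903 × 0.0007614 = 0.005256 m/day.
Seepage velocity v = q / n_e = 0.005256 / 0.27 = 0.01947 m/day.
Travel time t = L / v = 3060 / 0.01947 = 1.572e+05 days = 430.3 years.

430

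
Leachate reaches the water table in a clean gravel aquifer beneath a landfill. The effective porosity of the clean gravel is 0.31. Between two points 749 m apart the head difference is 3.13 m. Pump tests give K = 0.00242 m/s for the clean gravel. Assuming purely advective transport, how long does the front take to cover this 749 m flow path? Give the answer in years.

0.728

Convert K: 0.00242 m/s × 86400 = 209.1 m/day.
Hydraulic gradient i = Δh / L = 3.13 / 749 = 0.004179.
Darcy flux q = K · i = 209.1 × 0.004179 = 0.8738 m/day.
Seepage velocity v = q / n_e = 0.8738 / 0.31 = 2.819 m/day.
Travel time t = L / v = 749 / 2.819 = 265.7 days = 0.7275 years.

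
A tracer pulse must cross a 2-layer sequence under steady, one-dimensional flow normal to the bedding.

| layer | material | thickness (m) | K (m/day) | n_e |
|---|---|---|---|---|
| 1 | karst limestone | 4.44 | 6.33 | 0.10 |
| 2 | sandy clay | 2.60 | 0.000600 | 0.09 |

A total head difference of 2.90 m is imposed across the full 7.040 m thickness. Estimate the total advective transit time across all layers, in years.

With flow normal to the layers, continuity requires the same specific discharge q through every layer.
Σ(b_i/K_i) = 4.44/6.33 + 2.60/0.000600 = 4334 d.
q = Δh / Σ(b_i/K_i) = 2.90 / 4334 = 0.0006691 m/day.
In each layer the seepage velocity is v_i = q/n_i, so the layer transit time is t_i = b_i·n_i / q:
  layer 1 (karst limestone): t_1 = 4.44 × 0.10 / 0.0006691 = 663.6 d
  layer 2 (sandy clay): t_2 = 2.60 × 0.09 / 0.0006691 = 349.7 d
Total t = Σ t_i = 1013 days = 2.774 years.

2.77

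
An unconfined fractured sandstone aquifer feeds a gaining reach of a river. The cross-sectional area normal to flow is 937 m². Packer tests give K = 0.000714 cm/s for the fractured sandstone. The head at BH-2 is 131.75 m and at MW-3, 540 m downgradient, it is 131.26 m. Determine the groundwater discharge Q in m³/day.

0.525

Convert K: 0.000714 cm/s × 864 = 0.6169 m/day.
Hydraulic gradient i = (131.75 − 131.26) / 540 = 0.49 / 540 = 0.0009074.
Darcy's law: Q = K · A · i = 0.6169 × 937.0 × 0.0009074 = 0.5245 m³/day.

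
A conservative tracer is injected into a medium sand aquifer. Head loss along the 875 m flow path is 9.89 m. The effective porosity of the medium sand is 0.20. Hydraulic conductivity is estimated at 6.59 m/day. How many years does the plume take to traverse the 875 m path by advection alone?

Hydraulic gradient i = Δh / L = 9.89 / 875 = 0.01130.
Darcy flux q = K · i = 6.590 × 0.01130 = 0.07449 m/day.
Seepage velocity v = q / n_e = 0.07449 / 0.20 = 0.3724 m/day.
Travel time t = L / v = 875 / 0.3724 = 2349 days = 6.432 years.

6.43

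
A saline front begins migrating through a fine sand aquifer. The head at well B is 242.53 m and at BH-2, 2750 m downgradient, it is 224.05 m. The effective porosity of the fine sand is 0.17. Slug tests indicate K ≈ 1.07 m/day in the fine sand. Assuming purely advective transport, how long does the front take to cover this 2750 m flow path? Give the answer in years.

178

Hydraulic gradient i = (242.53 − 224.05) / 2750 = 18.48 / 2750 = 0.006720.
Darcy flux q = K · i = 1.070 × 0.006720 = 0.007190 m/day.
Seepage velocity v = q / n_e = 0.007190 / 0.17 = 0.04230 m/day.
Travel time t = L / v = 2750 / 0.04230 = 65017 days = 178.0 years.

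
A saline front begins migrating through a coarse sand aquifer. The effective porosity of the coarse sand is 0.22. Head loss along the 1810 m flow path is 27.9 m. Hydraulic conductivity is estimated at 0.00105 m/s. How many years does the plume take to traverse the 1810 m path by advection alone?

Convert K: 0.00105 m/s × 86400 = 90.72 m/day.
Hydraulic gradient i = Δh / L = 27.9 / 1810 = 0.01541.
Darcy flux q = K · i = 90.72 × 0.01541 = 1.398 m/day.
Seepage velocity v = q / n_e = 1.398 / 0.22 = 6.356 m/day.
Travel time t = L / v = 1810 / 6.356 = 284.8 days = 0.7796 years.

0.780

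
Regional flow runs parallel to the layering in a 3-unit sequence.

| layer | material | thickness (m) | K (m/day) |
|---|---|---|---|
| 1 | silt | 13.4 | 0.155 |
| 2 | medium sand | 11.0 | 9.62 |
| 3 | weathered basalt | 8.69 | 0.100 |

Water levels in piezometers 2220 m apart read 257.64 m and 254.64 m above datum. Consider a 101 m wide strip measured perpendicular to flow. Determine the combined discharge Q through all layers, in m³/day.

14.8

Flow is parallel to layering, so each bed carries its own Darcy discharge and the transmissivities add.
Σ(K_i·b_i) = 0.155×13.4 + 9.62×11.0 + 0.100×8.69 = 108.8 m²/day.
Hydraulic gradient i = (257.64 − 254.64) / 2220 = 3 / 2220 = 0.001351.
Q = Σ(K_i·b_i) · W · i = 108.8 × 101 × 0.001351 = 14.85 m³/day.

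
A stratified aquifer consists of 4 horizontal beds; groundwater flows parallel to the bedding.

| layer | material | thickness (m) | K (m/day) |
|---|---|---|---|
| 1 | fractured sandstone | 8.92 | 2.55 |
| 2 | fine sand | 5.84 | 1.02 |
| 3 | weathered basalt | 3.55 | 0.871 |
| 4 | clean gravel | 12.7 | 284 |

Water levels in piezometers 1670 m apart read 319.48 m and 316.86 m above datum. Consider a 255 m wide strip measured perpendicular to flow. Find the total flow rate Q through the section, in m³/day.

Flow is parallel to layering, so each bed carries its own Darcy discharge and the transmissivities add.
Σ(K_i·b_i) = 2.55×8.92 + 1.02×5.84 + 0.871×3.55 + 284×12.7 = 3639 m²/day.
Hydraulic gradient i = (319.48 − 316.86) / 1670 = 2.62 / 1670 = 0.001569.
Q = Σ(K_i·b_i) · W · i = 3639 × 255 × 0.001569 = 1456 m³/day.

1460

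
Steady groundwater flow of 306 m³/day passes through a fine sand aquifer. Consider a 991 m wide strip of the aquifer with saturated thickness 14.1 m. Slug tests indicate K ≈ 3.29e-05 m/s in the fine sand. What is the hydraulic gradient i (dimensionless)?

Convert K: 3.29e-05 m/s × 86400 = 2.843 m/day.
Cross-sectional area A = 991 × 14.1 = 13973 m².
From Q = K·A·i, i = Q / (K·A) = 306 / (2.843 × 13973) = 0.007704.

0.00770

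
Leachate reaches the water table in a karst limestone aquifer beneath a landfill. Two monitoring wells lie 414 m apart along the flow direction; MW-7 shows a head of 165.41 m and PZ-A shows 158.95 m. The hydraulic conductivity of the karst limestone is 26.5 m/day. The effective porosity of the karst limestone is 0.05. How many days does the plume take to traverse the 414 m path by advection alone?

Hydraulic gradient i = (165.41 − 158.95) / 414 = 6.46 / 414 = 0.01560.
Darcy flux q = K · i = 26.50 × 0.01560 = 0.4135 m/day.
Seepage velocity v = q / n_e = 0.4135 / 0.05 = 8.270 m/day.
Travel time t = L / v = 414 / 8.270 = 50.06 days.

50.1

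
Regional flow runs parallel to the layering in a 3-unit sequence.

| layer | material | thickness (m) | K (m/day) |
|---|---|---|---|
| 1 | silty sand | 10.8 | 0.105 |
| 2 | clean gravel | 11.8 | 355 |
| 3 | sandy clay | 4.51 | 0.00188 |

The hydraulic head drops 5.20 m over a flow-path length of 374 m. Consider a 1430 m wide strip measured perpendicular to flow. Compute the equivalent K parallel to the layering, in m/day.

Flow is parallel to layering, so each bed carries its own Darcy discharge and the transmissivities add.
Σ(K_i·b_i) = 0.105×10.8 + 355×11.8 + 0.00188×4.51 = 4190 m²/day.
Total thickness b = 27.11 m, so K_eq = Σ(K_i·b_i)/b = 154.6 m/day.

155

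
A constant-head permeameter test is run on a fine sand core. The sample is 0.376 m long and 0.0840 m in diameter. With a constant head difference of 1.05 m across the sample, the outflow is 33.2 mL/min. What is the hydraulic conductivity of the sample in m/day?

Cross-sectional area A = π·(d/2)² = π × (0.0840/2)² = 0.005542 m².
Convert discharge: 33.2 mL/min = 5.533e-07 m³/s.
Darcy's law rearranged: K = Q·L / (A·Δh) = 5.533e-07 × 0.376 / (0.005542 × 1.05) = 3.576e-05 m/s = 3.089 m/day.

3.09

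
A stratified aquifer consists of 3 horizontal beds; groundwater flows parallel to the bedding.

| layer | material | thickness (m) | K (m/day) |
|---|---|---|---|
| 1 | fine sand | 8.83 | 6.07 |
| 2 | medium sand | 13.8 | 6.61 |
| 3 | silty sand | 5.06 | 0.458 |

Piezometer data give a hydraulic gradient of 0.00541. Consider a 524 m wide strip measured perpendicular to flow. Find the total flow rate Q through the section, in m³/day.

Flow is parallel to layering, so each bed carries its own Darcy discharge and the transmissivities add.
Σ(K_i·b_i) = 6.07×8.83 + 6.61×13.8 + 0.458×5.06 = 147.1 m²/day.
Hydraulic gradient i = 0.00541.
Q = Σ(K_i·b_i) · W · i = 147.1 × 524 × 0.005410 = 417.1 m³/day.

417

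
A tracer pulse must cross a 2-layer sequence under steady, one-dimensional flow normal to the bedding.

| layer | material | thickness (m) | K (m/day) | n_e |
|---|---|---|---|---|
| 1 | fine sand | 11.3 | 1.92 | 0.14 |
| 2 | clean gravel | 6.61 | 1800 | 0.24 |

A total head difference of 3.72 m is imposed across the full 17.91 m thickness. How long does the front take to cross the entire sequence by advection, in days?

5.02

With flow normal to the layers, continuity requires the same specific discharge q through every layer.
Σ(b_i/K_i) = 11.3/1.92 + 6.61/1800 = 5.889 d.
q = Δh / Σ(b_i/K_i) = 3.72 / 5.889 = 0.6317 m/day.
In each layer the seepage velocity is v_i = q/n_i, so the layer transit time is t_i = b_i·n_i / q:
  layer 1 (fine sand): t_1 = 11.3 × 0.14 / 0.6317 = 2.504 d
  layer 2 (clean gravel): t_2 = 6.61 × 0.24 / 0.6317 = 2.511 d
Total t = Σ t_i = 5.016 days.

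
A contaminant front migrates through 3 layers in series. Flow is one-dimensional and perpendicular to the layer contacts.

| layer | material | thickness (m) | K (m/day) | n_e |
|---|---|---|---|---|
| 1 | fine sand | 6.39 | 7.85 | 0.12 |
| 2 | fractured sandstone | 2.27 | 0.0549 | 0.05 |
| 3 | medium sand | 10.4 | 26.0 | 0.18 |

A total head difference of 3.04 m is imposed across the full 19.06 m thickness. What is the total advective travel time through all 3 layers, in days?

38.5

With flow normal to the layers, continuity requires the same specific discharge q through every layer.
Σ(b_i/K_i) = 6.39/7.85 + 2.27/0.0549 + 10.4/26.0 = 42.56 d.
q = Δh / Σ(b_i/K_i) = 3.04 / 42.56 = 0.07143 m/day.
In each layer the seepage velocity is v_i = q/n_i, so the layer transit time is t_i = b_i·n_i / q:
  layer 1 (fine sand): t_1 = 6.39 × 0.12 / 0.07143 = 10.74 d
  layer 2 (fractured sandstone): t_2 = 2.27 × 0.05 / 0.07143 = 1.589 d
  layer 3 (medium sand): t_3 = 10.4 × 0.18 / 0.07143 = 26.21 d
Total t = Σ t_i = 38.53 days.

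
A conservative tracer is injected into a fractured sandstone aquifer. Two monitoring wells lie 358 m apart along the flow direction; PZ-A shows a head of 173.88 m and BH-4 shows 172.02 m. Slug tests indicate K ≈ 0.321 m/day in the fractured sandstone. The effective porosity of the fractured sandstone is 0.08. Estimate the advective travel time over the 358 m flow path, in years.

Hydraulic gradient i = (173.88 − 172.02) / 358 = 1.86 / 358 = 0.005196.
Darcy flux q = K · i = 0.3210 × 0.005196 = 0.001668 m/day.
Seepage velocity v = q / n_e = 0.001668 / 0.08 = 0.02085 m/day.
Travel time t = L / v = 358 / 0.02085 = 17173 days = 47.02 years.

47.0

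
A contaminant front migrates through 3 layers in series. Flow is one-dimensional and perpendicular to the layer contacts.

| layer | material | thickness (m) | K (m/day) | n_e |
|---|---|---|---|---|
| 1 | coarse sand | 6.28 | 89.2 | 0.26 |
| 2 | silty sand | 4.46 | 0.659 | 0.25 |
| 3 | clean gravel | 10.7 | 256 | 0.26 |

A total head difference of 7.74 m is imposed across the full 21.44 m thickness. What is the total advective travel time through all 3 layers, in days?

With flow normal to the layers, continuity requires the same specific discharge q through every layer.
Σ(b_i/K_i) = 6.28/89.2 + 4.46/0.659 + 10.7/256 = 6.880 d.
q = Δh / Σ(b_i/K_i) = 7.74 / 6.880 = 1.125 m/day.
In each layer the seepage velocity is v_i = q/n_i, so the layer transit time is t_i = b_i·n_i / q:
  layer 1 (coarse sand): t_1 = 6.28 × 0.26 / 1.125 = 1.451 d
  layer 2 (silty sand): t_2 = 4.46 × 0.25 / 1.125 = 0.9911 d
  layer 3 (clean gravel): t_3 = 10.7 × 0.26 / 1.125 = 2.473 d
Total t = Σ t_i = 4.915 days.

4.92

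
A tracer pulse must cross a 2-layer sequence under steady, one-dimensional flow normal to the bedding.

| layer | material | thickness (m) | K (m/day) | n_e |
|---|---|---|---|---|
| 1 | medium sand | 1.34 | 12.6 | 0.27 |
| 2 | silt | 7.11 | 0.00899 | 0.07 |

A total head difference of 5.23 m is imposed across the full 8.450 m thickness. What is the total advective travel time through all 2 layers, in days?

130

With flow normal to the layers, continuity requires the same specific discharge q through every layer.
Σ(b_i/K_i) = 1.34/12.6 + 7.11/0.00899 = 791.0 d.
q = Δh / Σ(b_i/K_i) = 5.23 / 791.0 = 0.006612 m/day.
In each layer the seepage velocity is v_i = q/n_i, so the layer transit time is t_i = b_i·n_i / q:
  layer 1 (medium sand): t_1 = 1.34 × 0.27 / 0.006612 = 54.72 d
  layer 2 (silt): t_2 = 7.11 × 0.07 / 0.006612 = 75.27 d
Total t = Σ t_i = 130.0 days.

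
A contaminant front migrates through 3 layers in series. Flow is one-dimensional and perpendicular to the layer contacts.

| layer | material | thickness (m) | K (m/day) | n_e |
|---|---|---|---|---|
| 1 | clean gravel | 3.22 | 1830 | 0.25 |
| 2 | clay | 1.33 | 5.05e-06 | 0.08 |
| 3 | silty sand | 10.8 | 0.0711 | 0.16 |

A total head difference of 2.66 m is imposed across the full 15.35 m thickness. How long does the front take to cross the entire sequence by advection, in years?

With flow normal to the layers, continuity requires the same specific discharge q through every layer.
Σ(b_i/K_i) = 3.22/1830 + 1.33/5.05e-06 + 10.8/0.0711 = 2.635e+05 d.
q = Δh / Σ(b_i/K_i) = 2.66 / 2.635e+05 = 1.009e-05 m/day.
In each layer the seepage velocity is v_i = q/n_i, so the layer transit time is t_i = b_i·n_i / q:
  layer 1 (clean gravel): t_1 = 3.22 × 0.25 / 1.009e-05 = 79749 d
  layer 2 (clay): t_2 = 1.33 × 0.08 / 1.009e-05 = 10541 d
  layer 3 (silty sand): t_3 = 10.8 × 0.16 / 1.009e-05 = 1.712e+05 d
Total t = Σ t_i = 2.615e+05 days = 715.9 years.

716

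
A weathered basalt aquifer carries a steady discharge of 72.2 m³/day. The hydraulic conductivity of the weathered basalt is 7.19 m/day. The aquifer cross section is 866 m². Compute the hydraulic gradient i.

0.0116

From Q = K·A·i, i = Q / (K·A) = 72.2 / (7.190 × 866.0) = 0.01160.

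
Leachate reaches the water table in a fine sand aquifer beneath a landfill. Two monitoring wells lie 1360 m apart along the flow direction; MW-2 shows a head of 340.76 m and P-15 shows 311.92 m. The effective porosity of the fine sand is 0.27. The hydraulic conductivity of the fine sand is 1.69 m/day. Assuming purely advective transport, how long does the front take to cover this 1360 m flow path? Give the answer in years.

28.1

Hydraulic gradient i = (340.76 − 311.92) / 1360 = 28.84 / 1360 = 0.02121.
Darcy flux q = K · i = 1.690 × 0.02121 = 0.03584 m/day.
Seepage velocity v = q / n_e = 0.03584 / 0.27 = 0.1327 m/day.
Travel time t = L / v = 1360 / 0.1327 = 10246 days = 28.05 years.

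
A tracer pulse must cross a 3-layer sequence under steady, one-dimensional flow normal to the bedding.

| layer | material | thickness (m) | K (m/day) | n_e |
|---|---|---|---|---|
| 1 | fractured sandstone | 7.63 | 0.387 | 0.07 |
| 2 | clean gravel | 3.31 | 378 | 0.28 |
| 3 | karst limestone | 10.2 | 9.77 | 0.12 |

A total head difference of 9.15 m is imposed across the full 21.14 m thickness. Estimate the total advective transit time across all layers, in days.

With flow normal to the layers, continuity requires the same specific discharge q through every layer.
Σ(b_i/K_i) = 7.63/0.387 + 3.31/378 + 10.2/9.77 = 20.77 d.
q = Δh / Σ(b_i/K_i) = 9.15 / 20.77 = 0.4406 m/day.
In each layer the seepage velocity is v_i = q/n_i, so the layer transit time is t_i = b_i·n_i / q:
  layer 1 (fractured sandstone): t_1 = 7.63 × 0.07 / 0.4406 = 1.212 d
  layer 2 (clean gravel): t_2 = 3.31 × 0.28 / 0.4406 = 2.104 d
  layer 3 (karst limestone): t_3 = 10.2 × 0.12 / 0.4406 = 2.778 d
Total t = Σ t_i = 6.094 days.

6.09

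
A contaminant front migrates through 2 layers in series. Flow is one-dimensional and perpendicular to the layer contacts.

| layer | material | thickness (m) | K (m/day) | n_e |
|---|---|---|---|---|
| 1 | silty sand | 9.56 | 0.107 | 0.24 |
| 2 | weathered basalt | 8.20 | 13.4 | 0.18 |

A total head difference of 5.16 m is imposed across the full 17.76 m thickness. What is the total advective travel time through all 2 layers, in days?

With flow normal to the layers, continuity requires the same specific discharge q through every layer.
Σ(b_i/K_i) = 9.56/0.107 + 8.20/13.4 = 89.96 d.
q = Δh / Σ(b_i/K_i) = 5.16 / 89.96 = 0.05736 m/day.
In each layer the seepage velocity is v_i = q/n_i, so the layer transit time is t_i = b_i·n_i / q:
  layer 1 (silty sand): t_1 = 9.56 × 0.24 / 0.05736 = 40.00 d
  layer 2 (weathered basalt): t_2 = 8.20 × 0.18 / 0.05736 = 25.73 d
Total t = Σ t_i = 65.73 days.

65.7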